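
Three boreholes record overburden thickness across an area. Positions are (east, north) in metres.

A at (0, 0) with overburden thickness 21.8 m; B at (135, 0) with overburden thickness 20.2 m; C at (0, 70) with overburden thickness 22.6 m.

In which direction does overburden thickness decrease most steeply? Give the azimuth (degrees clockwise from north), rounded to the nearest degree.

134°

∂d/∂x = (20.2 − 21.8) / (135 − 0) = -0.01185
∂d/∂y = (22.6 − 21.8) / (70 − 0) = +0.01143
Steepest decrease is along −∇f: components (+0.01185 E, -0.01143 N).
Azimuth = atan2(+0.01185, -0.01143) = 134.0° ≈ 134°.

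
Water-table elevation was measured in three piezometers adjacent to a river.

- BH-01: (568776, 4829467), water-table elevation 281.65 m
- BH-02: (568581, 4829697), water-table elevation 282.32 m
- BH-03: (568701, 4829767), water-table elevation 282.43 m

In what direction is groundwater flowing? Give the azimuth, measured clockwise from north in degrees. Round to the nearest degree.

168°

Differences from BH-01: to BH-02 (Δx, Δy, Δh) = (-195, 230, +0.67); to BH-03 = (-75, 300, +0.78).
Solve a·Δx + b·Δy = Δh: det = (-195)·300 − (-75)·230 = -41250.
∂h/∂x = [(+0.67)·300 − (+0.78)·230] / -41250 = -0.0005236
∂h/∂y = [(-195)·(+0.78) − (-75)·(+0.67)] / -41250 = +0.002469
Flow direction (−∇h) has components (+0.0005236 E, -0.002469 N).
Azimuth = atan2(E, N) = atan2(+0.0005236, -0.002469) = 168.0° ≈ 168°.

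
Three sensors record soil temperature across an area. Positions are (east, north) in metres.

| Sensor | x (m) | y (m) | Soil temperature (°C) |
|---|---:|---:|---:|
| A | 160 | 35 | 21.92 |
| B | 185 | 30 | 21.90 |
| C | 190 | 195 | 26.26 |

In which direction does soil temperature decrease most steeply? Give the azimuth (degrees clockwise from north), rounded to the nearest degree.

Three-point gradient (reference A): Δ to B = (25, -5, -0.02), Δ to C = (30, 160, +4.34).
∂T/∂x = +0.004458, ∂T/∂y = +0.02629 (det = 4150).
Steepest decrease is along −∇f: components (-0.004458 E, -0.02629 N).
Azimuth = atan2(-0.004458, -0.02629) = 189.6° ≈ 190°.

190°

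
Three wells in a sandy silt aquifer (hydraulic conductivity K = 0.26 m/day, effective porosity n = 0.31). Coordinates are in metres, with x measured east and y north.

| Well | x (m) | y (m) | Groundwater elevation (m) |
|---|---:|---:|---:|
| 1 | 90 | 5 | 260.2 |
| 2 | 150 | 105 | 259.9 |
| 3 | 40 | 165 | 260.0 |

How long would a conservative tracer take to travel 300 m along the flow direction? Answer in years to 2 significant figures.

Differences from 1: to 2 (Δx, Δy, Δh) = (60, 100, -0.3); to 3 = (-50, 160, -0.2).
Determinant of the coordinate differences = 60·160 − (-50)·100 = 14600.
∂h/∂x = [(-0.3)·160 − (-0.2)·100] / 14600 = -0.001918
∂h/∂y = [60·(-0.2) − (-50)·(-0.3)] / 14600 = -0.001849
|∇h| = √(-0.001918² + -0.001849²) = 0.002664
Seepage velocity v = K·i/n = 0.26 × 0.002664 / 0.31 = 0.002234 m/day.
t = 300 / 0.002234 = 1.343e+05 days = 368 years.

370 years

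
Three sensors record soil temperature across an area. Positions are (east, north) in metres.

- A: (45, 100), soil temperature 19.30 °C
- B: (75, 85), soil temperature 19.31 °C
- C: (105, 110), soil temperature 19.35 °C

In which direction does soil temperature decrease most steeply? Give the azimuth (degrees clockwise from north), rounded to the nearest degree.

With T = a·x + b·y + c and A as origin, the differences give:
  30·a + (-15)·b = +0.01
  60·a + 10·b = +0.05
Eliminate b (×10 and ×(-15), subtract): 1200·a = 0.850 → a = ∂T/∂x = +0.0007083
Back-substitute: b = ∂T/∂y = +0.0007500.
Steepest decrease is along −∇f: components (-0.0007083 E, -0.0007500 N).
Azimuth = atan2(-0.0007083, -0.0007500) = 223.4° ≈ 223°.

223°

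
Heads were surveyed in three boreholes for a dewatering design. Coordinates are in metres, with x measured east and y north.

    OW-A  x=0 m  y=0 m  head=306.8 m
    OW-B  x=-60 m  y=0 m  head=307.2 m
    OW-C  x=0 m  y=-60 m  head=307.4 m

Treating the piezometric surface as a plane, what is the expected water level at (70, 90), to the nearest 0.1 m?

305.4 m

∂h/∂x = (307.2 − 306.8) / (-60 − 0) = -0.006667
∂h/∂y = (307.4 − 306.8) / (-60 − 0) = -0.010000
h(70, 90) = 306.8 + (-0.006667)·(70) + (-0.010000)·(90) = 306.8 -0.467 -0.900 = 305.433 m.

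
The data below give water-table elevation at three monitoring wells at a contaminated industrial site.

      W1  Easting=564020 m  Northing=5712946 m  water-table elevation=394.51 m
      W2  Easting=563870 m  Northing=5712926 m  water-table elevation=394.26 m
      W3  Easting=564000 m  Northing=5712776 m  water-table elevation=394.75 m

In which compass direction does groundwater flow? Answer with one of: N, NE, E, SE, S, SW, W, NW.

Taking W1 as reference: W2−W1 = (-150, -20, -0.25); W3−W1 = (-20, -170, +0.24).
Determinant of the coordinate differences = (-150)·(-170) − (-20)·(-20) = 25100.
∂h/∂x = [(-0.25)·(-170) − (+0.24)·(-20)] / 25100 = +0.001884
∂h/∂y = [(-150)·(+0.24) − (-20)·(-0.25)] / 25100 = -0.001633
Flow = −∇h = (-0.001884 east, +0.001633 north), which points northwest.

NW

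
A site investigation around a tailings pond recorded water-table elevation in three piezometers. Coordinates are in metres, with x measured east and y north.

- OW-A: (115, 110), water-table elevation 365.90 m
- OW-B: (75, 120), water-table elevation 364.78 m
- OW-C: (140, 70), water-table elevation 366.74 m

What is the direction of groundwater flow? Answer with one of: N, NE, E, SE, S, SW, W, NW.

With h = a·x + b·y + c and OW-A as origin, the differences give:
  (-40)·a + 10·b = -1.12
  25·a + (-40)·b = +0.84
Eliminate b (×(-40) and ×10, subtract): 1350·a = 36.400 → a = ∂h/∂x = +0.02696
Back-substitute: b = ∂h/∂y = -0.004148.
Flow = −∇h = (-0.02696 east, +0.004148 north), which points west.

W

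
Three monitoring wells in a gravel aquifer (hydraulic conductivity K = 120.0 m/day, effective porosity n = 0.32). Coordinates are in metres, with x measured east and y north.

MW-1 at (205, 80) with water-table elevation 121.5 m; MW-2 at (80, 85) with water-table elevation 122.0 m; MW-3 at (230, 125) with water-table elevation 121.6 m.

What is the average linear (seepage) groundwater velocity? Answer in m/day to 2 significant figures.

2.2 m/day

Taking MW-1 as reference: MW-2−MW-1 = (-125, 5, +0.5); MW-3−MW-1 = (25, 45, +0.1).
Solve a·Δx + b·Δy = Δh: det = (-125)·45 − 25·5 = -5750.
∂h/∂x = [(+0.5)·45 − (+0.1)·5] / -5750 = -0.003826
∂h/∂y = [(-125)·(+0.1) − 25·(+0.5)] / -5750 = +0.004348
|∇h| = √(-0.003826² + 0.004348²) = 0.005792
Seepage velocity v = K·i/n = 120.0 × 0.005792 / 0.32 = 2.172 m/day.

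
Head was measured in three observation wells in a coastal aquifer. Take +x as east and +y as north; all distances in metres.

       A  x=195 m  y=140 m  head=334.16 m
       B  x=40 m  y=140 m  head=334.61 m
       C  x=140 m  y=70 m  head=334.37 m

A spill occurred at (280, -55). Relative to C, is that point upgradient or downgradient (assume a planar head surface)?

With h = a·x + b·y + c and A as origin, the differences give:
  (-155)·a + 0·b = +0.45
  (-55)·a + (-70)·b = +0.21
Eliminate b (×(-70) and ×0, subtract): 10850·a = -31.500 → a = ∂h/∂x = -0.002903
Back-substitute: b = ∂h/∂y = -0.0007189.
Head at (280, -55) = 334.16 + (-0.002903)·(85) + (-0.0007189)·(-195) = 334.05 m.
That is lower than the 334.37 m at C, so the point is downgradient.

downgradient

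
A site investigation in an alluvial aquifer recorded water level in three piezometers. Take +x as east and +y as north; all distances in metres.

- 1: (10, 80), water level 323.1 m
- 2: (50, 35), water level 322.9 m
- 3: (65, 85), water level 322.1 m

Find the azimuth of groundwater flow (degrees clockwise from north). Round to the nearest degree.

058°

Taking 1 as reference: 2−1 = (40, -45, -0.2); 3−1 = (55, 5, -1.0).
Determinant of the coordinate differences = 40·5 − 55·(-45) = 2675.
∂h/∂x = [(-0.2)·5 − (-1.0)·(-45)] / 2675 = -0.01720
∂h/∂y = [40·(-1.0) − 55·(-0.2)] / 2675 = -0.01084
Flow direction (−∇h) has components (+0.01720 E, +0.01084 N).
Azimuth = atan2(E, N) = atan2(+0.01720, +0.01084) = 57.8° ≈ 058°.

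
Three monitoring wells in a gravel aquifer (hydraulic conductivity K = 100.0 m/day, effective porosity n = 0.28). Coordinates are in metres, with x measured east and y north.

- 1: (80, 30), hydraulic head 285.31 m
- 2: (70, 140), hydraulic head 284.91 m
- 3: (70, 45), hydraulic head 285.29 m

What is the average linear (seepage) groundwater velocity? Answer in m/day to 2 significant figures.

2.0 m/day

With h = a·x + b·y + c and 1 as origin, the differences give:
  (-10)·a + 110·b = -0.40
  (-10)·a + 15·b = -0.02
Eliminate b (×15 and ×110, subtract): 950·a = -3.800 → a = ∂h/∂x = -0.004000
Back-substitute: b = ∂h/∂y = -0.004000.
|∇h| = √(-0.004000² + -0.004000²) = 0.005657
Seepage velocity v = K·i/n = 100.0 × 0.005657 / 0.28 = 2.02 m/day.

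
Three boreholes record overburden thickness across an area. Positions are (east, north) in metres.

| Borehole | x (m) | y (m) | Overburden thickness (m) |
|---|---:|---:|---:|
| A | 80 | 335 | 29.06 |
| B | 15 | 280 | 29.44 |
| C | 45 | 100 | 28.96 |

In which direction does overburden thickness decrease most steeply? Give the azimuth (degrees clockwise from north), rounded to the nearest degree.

102°

Differences from A: to B (Δx, Δy, Δh) = (-65, -55, +0.38); to C = (-35, -235, -0.10).
Solve a·Δx + b·Δy = Δd: det = (-65)·(-235) − (-35)·(-55) = 13350.
∂d/∂x = [(+0.38)·(-235) − (-0.10)·(-55)] / 13350 = -0.007101
∂d/∂y = [(-65)·(-0.10) − (-35)·(+0.38)] / 13350 = +0.001483
Steepest decrease is along −∇f: components (+0.007101 E, -0.001483 N).
Azimuth = atan2(+0.007101, -0.001483) = 101.8° ≈ 102°.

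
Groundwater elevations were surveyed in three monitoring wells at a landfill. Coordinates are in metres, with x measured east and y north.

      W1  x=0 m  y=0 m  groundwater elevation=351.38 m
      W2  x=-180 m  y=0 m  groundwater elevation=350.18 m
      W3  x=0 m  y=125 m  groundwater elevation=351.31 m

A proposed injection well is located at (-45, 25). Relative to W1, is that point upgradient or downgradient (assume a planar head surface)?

downgradient

∂h/∂x = (350.18 − 351.38) / (-180 − 0) = +0.006667
∂h/∂y = (351.31 − 351.38) / (125 − 0) = -0.0005600
Head at (-45, 25) = 351.38 + (+0.006667)·(-45) + (-0.0005600)·(25) = 351.07 m.
That is lower than the 351.38 m at W1, so the point is downgradient.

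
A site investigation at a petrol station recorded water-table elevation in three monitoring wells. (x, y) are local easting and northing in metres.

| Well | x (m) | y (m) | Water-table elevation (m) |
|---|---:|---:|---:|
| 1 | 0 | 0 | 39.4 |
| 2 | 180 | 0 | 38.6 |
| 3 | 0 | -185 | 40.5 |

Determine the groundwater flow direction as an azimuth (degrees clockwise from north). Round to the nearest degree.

037°

∂h/∂x = (38.6 − 39.4) / (180 − 0) = -0.004444
∂h/∂y = (40.5 − 39.4) / (-185 − 0) = -0.005946
Flow direction (−∇h) has components (+0.004444 E, +0.005946 N).
Azimuth = atan2(E, N) = atan2(+0.004444, +0.005946) = 36.8° ≈ 037°.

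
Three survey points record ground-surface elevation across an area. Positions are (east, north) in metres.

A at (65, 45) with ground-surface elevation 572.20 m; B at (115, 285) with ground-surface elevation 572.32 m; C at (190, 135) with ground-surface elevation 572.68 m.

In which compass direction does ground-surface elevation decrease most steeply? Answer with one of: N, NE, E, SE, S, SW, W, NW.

W

Differences from A: to B (Δx, Δy, Δh) = (50, 240, +0.12); to C = (125, 90, +0.48).
Determinant of the coordinate differences = 50·90 − 125·240 = -25500.
∂z/∂x = [(+0.12)·90 − (+0.48)·240] / -25500 = +0.004094
∂z/∂y = [50·(+0.48) − 125·(+0.12)] / -25500 = -0.0003529
Steepest decrease is along −∇f = (-0.004094 E, +0.0003529 N) → west.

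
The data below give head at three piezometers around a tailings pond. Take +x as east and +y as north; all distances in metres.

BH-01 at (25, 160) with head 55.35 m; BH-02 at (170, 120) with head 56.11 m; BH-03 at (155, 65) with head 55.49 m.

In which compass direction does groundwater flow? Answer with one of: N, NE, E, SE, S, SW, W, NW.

SW

Differences from BH-01: to BH-02 (Δx, Δy, Δh) = (145, -40, +0.76); to BH-03 = (130, -95, +0.14).
Solve a·Δx + b·Δy = Δh: det = 145·(-95) − 130·(-40) = -8575.
∂h/∂x = [(+0.76)·(-95) − (+0.14)·(-40)] / -8575 = +0.007767
∂h/∂y = [145·(+0.14) − 130·(+0.76)] / -8575 = +0.009155
Flow = −∇h = (-0.007767 east, -0.009155 north), which points southwest.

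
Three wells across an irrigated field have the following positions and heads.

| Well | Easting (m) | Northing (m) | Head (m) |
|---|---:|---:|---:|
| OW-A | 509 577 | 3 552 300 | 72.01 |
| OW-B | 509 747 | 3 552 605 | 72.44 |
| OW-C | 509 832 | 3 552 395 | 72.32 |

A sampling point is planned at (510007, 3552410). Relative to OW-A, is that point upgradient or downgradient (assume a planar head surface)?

Three-point gradient (reference OW-A): Δ to OW-B = (170, 305, +0.43), Δ to OW-C = (255, 95, +0.31).
∂h/∂x = +0.0008714, ∂h/∂y = +0.0009241 (det = -61625).
Head at (510007, 3552410) = 72.01 + (+0.0008714)·(430) + (+0.0009241)·(110) = 72.49 m.
That is higher than the 72.01 m at OW-A, so the point is upgradient.

upgradient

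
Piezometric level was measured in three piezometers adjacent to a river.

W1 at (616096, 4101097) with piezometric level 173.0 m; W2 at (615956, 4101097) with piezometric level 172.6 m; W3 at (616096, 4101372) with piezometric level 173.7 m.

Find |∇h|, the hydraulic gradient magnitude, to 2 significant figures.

0.0038

∂h/∂x = (172.6 − 173.0) / (615956 − 616096) = +0.002857
∂h/∂y = (173.7 − 173.0) / (4101372 − 4101097) = +0.002545
|∇h| = √(0.002857² + 0.002545²) = 0.003826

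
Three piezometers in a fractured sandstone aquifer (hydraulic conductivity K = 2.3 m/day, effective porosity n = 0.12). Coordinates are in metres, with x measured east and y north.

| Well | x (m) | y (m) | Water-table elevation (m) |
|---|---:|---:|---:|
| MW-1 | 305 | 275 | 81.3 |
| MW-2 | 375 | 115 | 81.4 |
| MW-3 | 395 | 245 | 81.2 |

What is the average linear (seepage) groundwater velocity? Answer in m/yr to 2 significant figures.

14 m/yr

Taking MW-1 as reference: MW-2−MW-1 = (70, -160, +0.1); MW-3−MW-1 = (90, -30, -0.1).
Solve a·Δx + b·Δy = Δh: det = 70·(-30) − 90·(-160) = 12300.
∂h/∂x = [(+0.1)·(-30) − (-0.1)·(-160)] / 12300 = -0.001545
∂h/∂y = [70·(-0.1) − 90·(+0.1)] / 12300 = -0.001301
|∇h| = √(-0.001545² + -0.001301²) = 0.00202
Seepage velocity v = K·i/n = 2.3 × 0.00202 / 0.12 = 0.03872 m/day = 14.14 m/yr.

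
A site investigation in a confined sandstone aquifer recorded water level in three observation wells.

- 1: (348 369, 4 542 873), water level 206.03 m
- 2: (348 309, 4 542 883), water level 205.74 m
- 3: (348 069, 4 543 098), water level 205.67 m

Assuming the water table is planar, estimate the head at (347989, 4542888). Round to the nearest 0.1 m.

203.9 m

With h = a·x + b·y + c and 1 as origin, the differences give:
  (-60)·a + 10·b = -0.29
  (-300)·a + 225·b = -0.36
Eliminate b (×225 and ×10, subtract): -10500·a = -61.650 → a = ∂h/∂x = +0.005871
Back-substitute: b = ∂h/∂y = +0.006229.
h(347989, 4542888) = 206.03 + (+0.005871)·(-380) + (+0.006229)·(15) = 206.03 -2.231 +0.093 = 203.892 m.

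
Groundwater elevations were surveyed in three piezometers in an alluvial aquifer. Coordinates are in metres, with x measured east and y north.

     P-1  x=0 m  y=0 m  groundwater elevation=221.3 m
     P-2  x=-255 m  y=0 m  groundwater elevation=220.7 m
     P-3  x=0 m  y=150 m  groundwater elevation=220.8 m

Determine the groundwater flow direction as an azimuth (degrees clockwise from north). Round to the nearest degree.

∂h/∂x = (220.7 − 221.3) / (-255 − 0) = +0.002353
∂h/∂y = (220.8 − 221.3) / (150 − 0) = -0.003333
Flow direction (−∇h) has components (-0.002353 E, +0.003333 N).
Azimuth = atan2(E, N) = atan2(-0.002353, +0.003333) = 324.8° ≈ 325°.

325°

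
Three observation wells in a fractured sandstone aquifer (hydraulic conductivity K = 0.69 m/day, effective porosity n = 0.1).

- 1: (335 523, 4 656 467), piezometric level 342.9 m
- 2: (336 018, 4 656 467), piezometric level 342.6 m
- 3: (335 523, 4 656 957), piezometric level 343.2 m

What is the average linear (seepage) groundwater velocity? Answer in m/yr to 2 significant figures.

∂h/∂x = (342.6 − 342.9) / (336018 − 335523) = -0.0006061
∂h/∂y = (343.2 − 342.9) / (4656957 − 4656467) = +0.0006122
|∇h| = √(-0.0006061² + 0.0006122²) = 0.0008615
Seepage velocity v = K·i/n = 0.69 × 0.0008615 / 0.1 = 0.005944 m/day = 2.171 m/yr.

2.2 m/yr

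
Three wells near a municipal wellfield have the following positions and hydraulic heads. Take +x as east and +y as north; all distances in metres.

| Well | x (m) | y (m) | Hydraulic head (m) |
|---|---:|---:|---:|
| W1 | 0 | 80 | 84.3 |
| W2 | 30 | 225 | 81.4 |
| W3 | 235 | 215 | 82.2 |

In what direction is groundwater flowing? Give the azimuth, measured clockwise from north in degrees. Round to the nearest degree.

Taking W1 as reference: W2−W1 = (30, 145, -2.9); W3−W1 = (235, 135, -2.1).
Solve a·Δx + b·Δy = Δh: det = 30·135 − 235·145 = -30025.
∂h/∂x = [(-2.9)·135 − (-2.1)·145] / -30025 = +0.002898
∂h/∂y = [30·(-2.1) − 235·(-2.9)] / -30025 = -0.02060
Flow direction (−∇h) has components (-0.002898 E, +0.02060 N).
Azimuth = atan2(E, N) = atan2(-0.002898, +0.02060) = 352.0° ≈ 352°.

352°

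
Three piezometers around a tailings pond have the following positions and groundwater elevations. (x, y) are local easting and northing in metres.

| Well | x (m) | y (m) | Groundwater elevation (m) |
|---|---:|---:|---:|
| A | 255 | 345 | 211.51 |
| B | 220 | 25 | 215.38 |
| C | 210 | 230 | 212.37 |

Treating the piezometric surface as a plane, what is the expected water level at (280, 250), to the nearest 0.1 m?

Taking A as reference: B−A = (-35, -320, +3.87); C−A = (-45, -115, +0.86).
Determinant of the coordinate differences = (-35)·(-115) − (-45)·(-320) = -10375.
∂h/∂x = [(+3.87)·(-115) − (+0.86)·(-320)] / -10375 = +0.01637
∂h/∂y = [(-35)·(+0.86) − (-45)·(+3.87)] / -10375 = -0.01388
h(280, 250) = 211.51 + (+0.01637)·(25) + (-0.01388)·(-95) = 211.51 +0.409 +1.319 = 213.238 m.

213.2 m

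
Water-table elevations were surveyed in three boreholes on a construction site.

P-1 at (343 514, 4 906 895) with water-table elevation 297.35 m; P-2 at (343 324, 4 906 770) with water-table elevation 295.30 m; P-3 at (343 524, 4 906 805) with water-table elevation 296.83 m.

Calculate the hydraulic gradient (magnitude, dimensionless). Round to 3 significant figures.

Taking P-1 as reference: P-2−P-1 = (-190, -125, -2.05); P-3−P-1 = (10, -90, -0.52).
Solve a·Δx + b·Δy = Δh: det = (-190)·(-90) − 10·(-125) = 18350.
∂h/∂x = [(-2.05)·(-90) − (-0.52)·(-125)] / 18350 = +0.006512
∂h/∂y = [(-190)·(-0.52) − 10·(-2.05)] / 18350 = +0.006501
|∇h| = √(0.006512² + 0.006501²) = 0.009202

0.00920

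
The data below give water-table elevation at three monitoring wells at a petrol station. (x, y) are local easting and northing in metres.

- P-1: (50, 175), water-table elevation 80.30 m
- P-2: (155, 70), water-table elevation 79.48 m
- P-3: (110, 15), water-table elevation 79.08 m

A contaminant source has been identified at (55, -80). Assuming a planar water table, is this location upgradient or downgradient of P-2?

With h = a·x + b·y + c and P-1 as origin, the differences give:
  105·a + (-105)·b = -0.82
  60·a + (-160)·b = -1.22
Eliminate b (×(-160) and ×(-105), subtract): -10500·a = 3.100 → a = ∂h/∂x = -0.0002952
Back-substitute: b = ∂h/∂y = +0.007514.
Head at (55, -80) = 80.30 + (-0.0002952)·(5) + (+0.007514)·(-255) = 78.38 m.
That is lower than the 79.48 m at P-2, so the point is downgradient.

downgradient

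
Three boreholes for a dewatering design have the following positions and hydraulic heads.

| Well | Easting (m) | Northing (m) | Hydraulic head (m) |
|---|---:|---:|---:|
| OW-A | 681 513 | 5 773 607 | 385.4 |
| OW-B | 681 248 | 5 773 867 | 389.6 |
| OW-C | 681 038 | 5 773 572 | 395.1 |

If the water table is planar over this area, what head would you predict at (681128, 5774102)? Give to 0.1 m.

With h = a·x + b·y + c and OW-A as origin, the differences give:
  (-265)·a + 260·b = +4.2
  (-475)·a + (-35)·b = +9.7
Eliminate b (×(-35) and ×260, subtract): 132775·a = -2669.00 → a = ∂h/∂x = -0.02010
Back-substitute: b = ∂h/∂y = -0.004334.
h(681128, 5774102) = 385.4 + (-0.02010)·(-385) + (-0.004334)·(495) = 385.4 +7.739 -2.146 = 390.994 m.

391.0 m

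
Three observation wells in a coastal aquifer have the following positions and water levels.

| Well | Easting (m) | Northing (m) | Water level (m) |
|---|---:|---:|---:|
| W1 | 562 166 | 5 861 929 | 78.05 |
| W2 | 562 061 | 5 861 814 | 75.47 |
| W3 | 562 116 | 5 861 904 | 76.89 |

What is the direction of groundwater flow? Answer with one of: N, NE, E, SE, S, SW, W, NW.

W

Taking W1 as reference: W2−W1 = (-105, -115, -2.58); W3−W1 = (-50, -25, -1.16).
Solve a·Δx + b·Δy = Δh: det = (-105)·(-25) − (-50)·(-115) = -3125.
∂h/∂x = [(-2.58)·(-25) − (-1.16)·(-115)] / -3125 = +0.02205
∂h/∂y = [(-105)·(-1.16) − (-50)·(-2.58)] / -3125 = +0.002304
Flow = −∇h = (-0.02205 east, -0.002304 north), which points west.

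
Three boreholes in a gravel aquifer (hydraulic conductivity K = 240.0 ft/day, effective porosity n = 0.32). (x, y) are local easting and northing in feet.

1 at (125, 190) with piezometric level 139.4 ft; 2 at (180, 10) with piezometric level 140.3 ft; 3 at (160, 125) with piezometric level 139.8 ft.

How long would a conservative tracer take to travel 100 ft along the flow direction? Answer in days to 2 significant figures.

22 days

Taking 1 as reference: 2−1 = (55, -180, +0.9); 3−1 = (35, -65, +0.4).
Determinant of the coordinate differences = 55·(-65) − 35·(-180) = 2725.
∂h/∂x = [(+0.9)·(-65) − (+0.4)·(-180)] / 2725 = +0.004954
∂h/∂y = [55·(+0.4) − 35·(+0.9)] / 2725 = -0.003486
|∇h| = √(0.004954² + -0.003486²) = 0.006058
Seepage velocity v = K·i/n = 240.0 × 0.006058 / 0.32 = 4.543 ft/day.
t = 100 / 4.543 = 22.01 days.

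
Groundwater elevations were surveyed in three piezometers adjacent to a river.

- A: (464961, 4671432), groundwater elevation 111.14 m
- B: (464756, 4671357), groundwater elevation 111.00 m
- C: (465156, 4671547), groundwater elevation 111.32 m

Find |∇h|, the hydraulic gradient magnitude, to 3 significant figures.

0.00111

With h = a·x + b·y + c and A as origin, the differences give:
  (-205)·a + (-75)·b = -0.14
  195·a + 115·b = +0.18
Eliminate b (×115 and ×(-75), subtract): -8950·a = -2.600 → a = ∂h/∂x = +0.0002905
Back-substitute: b = ∂h/∂y = +0.001073.
|∇h| = √(0.0002905² + 0.001073²) = 0.001112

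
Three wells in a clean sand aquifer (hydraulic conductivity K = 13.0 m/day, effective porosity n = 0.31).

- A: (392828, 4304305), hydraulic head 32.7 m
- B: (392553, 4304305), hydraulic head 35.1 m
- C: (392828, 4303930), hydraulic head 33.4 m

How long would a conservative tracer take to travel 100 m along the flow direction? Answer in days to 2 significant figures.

∂h/∂x = (35.1 − 32.7) / (392553 − 392828) = -0.008727
∂h/∂y = (33.4 − 32.7) / (4303930 − 4304305) = -0.001867
|∇h| = √(-0.008727² + -0.001867²) = 0.008924
Seepage velocity v = K·i/n = 13.0 × 0.008924 / 0.31 = 0.3742 m/day.
t = 100 / 0.3742 = 267.2 days.

270 days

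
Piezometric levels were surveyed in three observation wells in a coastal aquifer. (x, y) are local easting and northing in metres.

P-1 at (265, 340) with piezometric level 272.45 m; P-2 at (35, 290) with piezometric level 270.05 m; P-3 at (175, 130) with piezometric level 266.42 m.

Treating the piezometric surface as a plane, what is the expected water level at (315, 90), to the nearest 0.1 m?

266.0 m

Taking P-1 as reference: P-2−P-1 = (-230, -50, -2.40); P-3−P-1 = (-90, -210, -6.03).
Solve a·Δx + b·Δy = Δh: det = (-230)·(-210) − (-90)·(-50) = 43800.
∂h/∂x = [(-2.40)·(-210) − (-6.03)·(-50)] / 43800 = +0.004623
∂h/∂y = [(-230)·(-6.03) − (-90)·(-2.40)] / 43800 = +0.02673
h(315, 90) = 272.45 + (+0.004623)·(50) + (+0.02673)·(-250) = 272.45 +0.231 -6.683 = 265.998 m.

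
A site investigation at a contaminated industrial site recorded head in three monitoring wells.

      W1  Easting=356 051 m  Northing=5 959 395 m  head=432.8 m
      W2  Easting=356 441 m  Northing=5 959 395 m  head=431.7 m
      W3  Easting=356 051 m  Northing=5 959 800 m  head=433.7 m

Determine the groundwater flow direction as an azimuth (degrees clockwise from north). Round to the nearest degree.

∂h/∂x = (431.7 − 432.8) / (356441 − 356051) = -0.002821
∂h/∂y = (433.7 − 432.8) / (5959800 − 5959395) = +0.002222
Flow direction (−∇h) has components (+0.002821 E, -0.002222 N).
Azimuth = atan2(E, N) = atan2(+0.002821, -0.002222) = 128.2° ≈ 128°.

128°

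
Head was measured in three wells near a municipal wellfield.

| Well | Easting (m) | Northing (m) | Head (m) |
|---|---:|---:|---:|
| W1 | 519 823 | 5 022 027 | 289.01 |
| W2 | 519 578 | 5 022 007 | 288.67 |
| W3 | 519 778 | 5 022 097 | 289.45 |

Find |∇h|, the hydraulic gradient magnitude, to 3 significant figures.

With h = a·x + b·y + c and W1 as origin, the differences give:
  (-245)·a + (-20)·b = -0.34
  (-45)·a + 70·b = +0.44
Eliminate b (×70 and ×(-20), subtract): -18050·a = -15.000 → a = ∂h/∂x = +0.0008310
Back-substitute: b = ∂h/∂y = +0.006820.
|∇h| = √(0.0008310² + 0.006820²) = 0.00687

0.00687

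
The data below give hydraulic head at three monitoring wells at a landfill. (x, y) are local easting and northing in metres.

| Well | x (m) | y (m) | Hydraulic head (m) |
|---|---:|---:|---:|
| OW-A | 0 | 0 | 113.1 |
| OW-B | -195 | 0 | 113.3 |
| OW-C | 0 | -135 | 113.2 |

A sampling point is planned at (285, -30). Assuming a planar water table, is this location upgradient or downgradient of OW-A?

downgradient

∂h/∂x = (113.3 − 113.1) / (-195 − 0) = -0.001026
∂h/∂y = (113.2 − 113.1) / (-135 − 0) = -0.0007407
Head at (285, -30) = 113.1 + (-0.001026)·(285) + (-0.0007407)·(-30) = 112.83 m.
That is lower than the 113.1 m at OW-A, so the point is downgradient.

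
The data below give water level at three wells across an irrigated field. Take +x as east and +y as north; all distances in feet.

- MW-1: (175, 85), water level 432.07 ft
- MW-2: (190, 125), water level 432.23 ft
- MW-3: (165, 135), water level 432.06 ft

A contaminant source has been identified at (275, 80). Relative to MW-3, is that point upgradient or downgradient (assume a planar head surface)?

Three-point gradient (reference MW-1): Δ to MW-2 = (15, 40, +0.16), Δ to MW-3 = (-10, 50, -0.01).
∂h/∂x = +0.007304, ∂h/∂y = +0.001261 (det = 1150).
Head at (275, 80) = 432.07 + (+0.007304)·(100) + (+0.001261)·(-5) = 432.79 ft.
That is higher than the 432.06 ft at MW-3, so the point is upgradient.

upgradient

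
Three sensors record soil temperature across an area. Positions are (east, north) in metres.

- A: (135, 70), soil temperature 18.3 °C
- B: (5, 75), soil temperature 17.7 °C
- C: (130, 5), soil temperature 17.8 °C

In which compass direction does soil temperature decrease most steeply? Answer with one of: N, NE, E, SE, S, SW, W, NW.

Taking A as reference: B−A = (-130, 5, -0.6); C−A = (-5, -65, -0.5).
Determinant of the coordinate differences = (-130)·(-65) − (-5)·5 = 8475.
∂T/∂x = [(-0.6)·(-65) − (-0.5)·5] / 8475 = +0.004897
∂T/∂y = [(-130)·(-0.5) − (-5)·(-0.6)] / 8475 = +0.007316
Steepest decrease is along −∇f = (-0.004897 E, -0.007316 N) → southwest.

SW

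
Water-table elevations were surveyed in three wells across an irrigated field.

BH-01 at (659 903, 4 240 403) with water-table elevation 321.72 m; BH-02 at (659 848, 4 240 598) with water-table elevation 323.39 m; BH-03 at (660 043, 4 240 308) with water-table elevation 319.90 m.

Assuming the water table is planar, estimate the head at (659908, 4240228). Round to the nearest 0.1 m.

320.6 m

With h = a·x + b·y + c and BH-01 as origin, the differences give:
  (-55)·a + 195·b = +1.67
  140·a + (-95)·b = -1.82
Eliminate b (×(-95) and ×195, subtract): -22075·a = 196.250 → a = ∂h/∂x = -0.008890
Back-substitute: b = ∂h/∂y = +0.006057.
h(659908, 4240228) = 321.72 + (-0.008890)·(5) + (+0.006057)·(-175) = 321.72 -0.044 -1.060 = 320.616 m.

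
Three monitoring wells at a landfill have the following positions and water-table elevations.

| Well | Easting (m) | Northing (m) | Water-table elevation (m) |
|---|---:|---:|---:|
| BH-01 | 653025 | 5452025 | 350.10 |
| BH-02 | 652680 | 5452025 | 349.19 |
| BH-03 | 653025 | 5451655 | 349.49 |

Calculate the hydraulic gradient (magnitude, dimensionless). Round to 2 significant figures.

∂h/∂x = (349.19 − 350.10) / (652680 − 653025) = +0.002638
∂h/∂y = (349.49 − 350.10) / (5451655 − 5452025) = +0.001649
|∇h| = √(0.002638² + 0.001649²) = 0.003111

0.0031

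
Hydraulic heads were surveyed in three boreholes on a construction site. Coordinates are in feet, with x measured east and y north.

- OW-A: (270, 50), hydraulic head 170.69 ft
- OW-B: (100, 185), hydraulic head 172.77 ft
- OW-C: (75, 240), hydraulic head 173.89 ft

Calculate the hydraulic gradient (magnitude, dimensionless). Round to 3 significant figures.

0.0240

With h = a·x + b·y + c and OW-A as origin, the differences give:
  (-170)·a + 135·b = +2.08
  (-195)·a + 190·b = +3.20
Eliminate b (×190 and ×135, subtract): -5975·a = -36.800 → a = ∂h/∂x = +0.006159
Back-substitute: b = ∂h/∂y = +0.02316.
|∇h| = √(0.006159² + 0.02316²) = 0.02396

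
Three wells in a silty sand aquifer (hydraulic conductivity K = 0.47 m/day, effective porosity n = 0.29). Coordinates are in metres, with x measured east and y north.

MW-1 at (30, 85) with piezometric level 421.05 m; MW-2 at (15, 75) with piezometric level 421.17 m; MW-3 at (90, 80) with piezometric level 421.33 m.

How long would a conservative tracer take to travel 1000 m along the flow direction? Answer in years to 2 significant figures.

98 years

Taking MW-1 as reference: MW-2−MW-1 = (-15, -10, +0.12); MW-3−MW-1 = (60, -5, +0.28).
Determinant of the coordinate differences = (-15)·(-5) − 60·(-10) = 675.
∂h/∂x = [(+0.12)·(-5) − (+0.28)·(-10)] / 675 = +0.003259
∂h/∂y = [(-15)·(+0.28) − 60·(+0.12)] / 675 = -0.01689
|∇h| = √(0.003259² + -0.01689²) = 0.0172
Seepage velocity v = K·i/n = 0.47 × 0.0172 / 0.29 = 0.02788 m/day.
t = 1000 / 0.02788 = 3.587e+04 days = 98.2 years.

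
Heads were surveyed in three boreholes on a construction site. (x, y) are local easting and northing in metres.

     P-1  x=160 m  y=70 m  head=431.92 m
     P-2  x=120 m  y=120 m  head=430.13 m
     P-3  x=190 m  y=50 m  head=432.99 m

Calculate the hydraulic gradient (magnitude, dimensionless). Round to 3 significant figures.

With h = a·x + b·y + c and P-1 as origin, the differences give:
  (-40)·a + 50·b = -1.79
  30·a + (-20)·b = +1.07
Eliminate b (×(-20) and ×50, subtract): -700·a = -17.700 → a = ∂h/∂x = +0.02529
Back-substitute: b = ∂h/∂y = -0.01557.
|∇h| = √(0.02529² + -0.01557²) = 0.0297

0.0297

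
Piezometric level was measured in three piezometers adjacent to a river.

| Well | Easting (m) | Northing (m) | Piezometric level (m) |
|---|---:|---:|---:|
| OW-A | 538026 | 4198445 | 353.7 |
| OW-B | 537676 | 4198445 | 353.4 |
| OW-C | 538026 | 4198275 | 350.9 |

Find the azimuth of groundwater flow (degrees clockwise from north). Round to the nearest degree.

183°

∂h/∂x = (353.4 − 353.7) / (537676 − 538026) = +0.0008571
∂h/∂y = (350.9 − 353.7) / (4198275 − 4198445) = +0.01647
Flow direction (−∇h) has components (-0.0008571 E, -0.01647 N).
Azimuth = atan2(E, N) = atan2(-0.0008571, -0.01647) = 183.0° ≈ 183°.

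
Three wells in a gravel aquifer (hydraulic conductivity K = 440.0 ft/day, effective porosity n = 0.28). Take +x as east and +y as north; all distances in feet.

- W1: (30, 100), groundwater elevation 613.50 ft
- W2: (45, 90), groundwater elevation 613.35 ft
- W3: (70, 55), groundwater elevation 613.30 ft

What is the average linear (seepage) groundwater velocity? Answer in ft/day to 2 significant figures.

Three-point gradient (reference W1): Δ to W2 = (15, -10, -0.15), Δ to W3 = (40, -45, -0.20).
∂h/∂x = -0.01727, ∂h/∂y = -0.01091 (det = -275).
|∇h| = √(-0.01727² + -0.01091²) = 0.02043
Seepage velocity v = K·i/n = 440.0 × 0.02043 / 0.28 = 32.1 ft/day.

32 ft/day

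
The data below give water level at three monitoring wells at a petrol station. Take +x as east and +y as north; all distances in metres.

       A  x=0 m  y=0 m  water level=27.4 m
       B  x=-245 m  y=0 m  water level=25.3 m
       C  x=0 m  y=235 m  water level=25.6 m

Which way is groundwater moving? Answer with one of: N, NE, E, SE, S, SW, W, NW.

∂h/∂x = (25.3 − 27.4) / (-245 − 0) = +0.008571
∂h/∂y = (25.6 − 27.4) / (235 − 0) = -0.007660
Flow = −∇h = (-0.008571 east, +0.007660 north), which points northwest.

NW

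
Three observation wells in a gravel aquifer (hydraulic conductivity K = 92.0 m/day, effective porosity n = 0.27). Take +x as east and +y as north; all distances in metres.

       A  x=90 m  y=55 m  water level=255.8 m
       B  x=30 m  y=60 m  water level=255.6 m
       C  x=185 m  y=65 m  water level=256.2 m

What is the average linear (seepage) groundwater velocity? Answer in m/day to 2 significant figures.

2.0 m/day

Differences from A: to B (Δx, Δy, Δh) = (-60, 5, -0.2); to C = (95, 10, +0.4).
Solve a·Δx + b·Δy = Δh: det = (-60)·10 − 95·5 = -1075.
∂h/∂x = [(-0.2)·10 − (+0.4)·5] / -1075 = +0.003721
∂h/∂y = [(-60)·(+0.4) − 95·(-0.2)] / -1075 = +0.004651
|∇h| = √(0.003721² + 0.004651²) = 0.005956
Seepage velocity v = K·i/n = 92.0 × 0.005956 / 0.27 = 2.029 m/day.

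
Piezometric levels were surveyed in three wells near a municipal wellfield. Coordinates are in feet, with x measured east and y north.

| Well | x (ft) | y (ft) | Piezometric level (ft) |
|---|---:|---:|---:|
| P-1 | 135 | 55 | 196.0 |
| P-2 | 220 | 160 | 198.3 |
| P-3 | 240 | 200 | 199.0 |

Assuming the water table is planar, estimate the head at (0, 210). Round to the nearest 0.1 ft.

With h = a·x + b·y + c and P-1 as origin, the differences give:
  85·a + 105·b = +2.3
  105·a + 145·b = +3.0
Eliminate b (×145 and ×105, subtract): 1300·a = 18.50 → a = ∂h/∂x = +0.01423
Back-substitute: b = ∂h/∂y = +0.01038.
h(0, 210) = 196.0 + (+0.01423)·(-135) + (+0.01038)·(155) = 196.0 -1.921 +1.610 = 195.688 ft.

195.7 ft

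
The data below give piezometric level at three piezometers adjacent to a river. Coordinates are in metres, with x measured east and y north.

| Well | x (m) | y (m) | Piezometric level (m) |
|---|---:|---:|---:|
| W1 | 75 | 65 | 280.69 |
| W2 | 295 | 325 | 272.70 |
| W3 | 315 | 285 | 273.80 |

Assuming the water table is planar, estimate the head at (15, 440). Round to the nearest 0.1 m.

270.1 m

Taking W1 as reference: W2−W1 = (220, 260, -7.99); W3−W1 = (240, 220, -6.89).
Determinant of the coordinate differences = 220·220 − 240·260 = -14000.
∂h/∂x = [(-7.99)·220 − (-6.89)·260] / -14000 = -0.002400
∂h/∂y = [220·(-6.89) − 240·(-7.99)] / -14000 = -0.02870
h(15, 440) = 280.69 + (-0.002400)·(-60) + (-0.02870)·(375) = 280.69 +0.144 -10.763 = 270.071 m.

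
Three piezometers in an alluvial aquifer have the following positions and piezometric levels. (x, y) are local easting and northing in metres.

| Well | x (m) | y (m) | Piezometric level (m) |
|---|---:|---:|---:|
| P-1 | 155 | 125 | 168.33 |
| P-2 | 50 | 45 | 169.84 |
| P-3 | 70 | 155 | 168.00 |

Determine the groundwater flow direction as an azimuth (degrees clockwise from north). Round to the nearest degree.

007°

Differences from P-1: to P-2 (Δx, Δy, Δh) = (-105, -80, +1.51); to P-3 = (-85, 30, -0.33).
Solve a·Δx + b·Δy = Δh: det = (-105)·30 − (-85)·(-80) = -9950.
∂h/∂x = [(+1.51)·30 − (-0.33)·(-80)] / -9950 = -0.001899
∂h/∂y = [(-105)·(-0.33) − (-85)·(+1.51)] / -9950 = -0.01638
Flow direction (−∇h) has components (+0.001899 E, +0.01638 N).
Azimuth = atan2(E, N) = atan2(+0.001899, +0.01638) = 6.6° ≈ 007°.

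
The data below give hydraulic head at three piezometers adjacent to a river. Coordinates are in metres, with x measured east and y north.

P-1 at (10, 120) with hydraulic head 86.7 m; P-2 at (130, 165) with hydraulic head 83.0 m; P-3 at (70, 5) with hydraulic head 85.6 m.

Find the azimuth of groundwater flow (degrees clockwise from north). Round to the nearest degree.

079°

With h = a·x + b·y + c and P-1 as origin, the differences give:
  120·a + 45·b = -3.7
  60·a + (-115)·b = -1.1
Eliminate b (×(-115) and ×45, subtract): -16500·a = 475.00 → a = ∂h/∂x = -0.02879
Back-substitute: b = ∂h/∂y = -0.005455.
Flow direction (−∇h) has components (+0.02879 E, +0.005455 N).
Azimuth = atan2(E, N) = atan2(+0.02879, +0.005455) = 79.3° ≈ 079°.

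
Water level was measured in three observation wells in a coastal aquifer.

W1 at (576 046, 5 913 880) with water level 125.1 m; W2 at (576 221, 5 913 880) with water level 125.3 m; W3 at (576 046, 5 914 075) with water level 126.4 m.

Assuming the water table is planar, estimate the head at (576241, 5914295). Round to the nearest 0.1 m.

128.1 m

∂h/∂x = (125.3 − 125.1) / (576221 − 576046) = +0.001143
∂h/∂y = (126.4 − 125.1) / (5914075 − 5913880) = +0.006667
h(576241, 5914295) = 125.1 + (+0.001143)·(195) + (+0.006667)·(415) = 125.1 +0.223 +2.767 = 128.090 m.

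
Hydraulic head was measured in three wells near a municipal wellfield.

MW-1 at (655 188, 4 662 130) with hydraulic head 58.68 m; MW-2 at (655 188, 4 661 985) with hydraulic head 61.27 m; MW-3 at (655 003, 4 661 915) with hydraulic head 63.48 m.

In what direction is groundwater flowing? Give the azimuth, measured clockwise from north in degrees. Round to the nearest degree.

016°

Differences from MW-1: to MW-2 (Δx, Δy, Δh) = (0, -145, +2.59); to MW-3 = (-185, -215, +4.80).
Solve a·Δx + b·Δy = Δh: det = 0·(-215) − (-185)·(-145) = -26825.
∂h/∂x = [(+2.59)·(-215) − (+4.80)·(-145)] / -26825 = -0.005187
∂h/∂y = [0·(+4.80) − (-185)·(+2.59)] / -26825 = -0.01786
Flow direction (−∇h) has components (+0.005187 E, +0.01786 N).
Azimuth = atan2(E, N) = atan2(+0.005187, +0.01786) = 16.2° ≈ 016°.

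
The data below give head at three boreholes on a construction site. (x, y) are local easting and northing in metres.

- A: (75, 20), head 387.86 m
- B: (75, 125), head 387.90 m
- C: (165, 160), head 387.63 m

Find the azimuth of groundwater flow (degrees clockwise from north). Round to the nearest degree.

Differences from A: to B (Δx, Δy, Δh) = (0, 105, +0.04); to C = (90, 140, -0.23).
Determinant of the coordinate differences = 0·140 − 90·105 = -9450.
∂h/∂x = [(+0.04)·140 − (-0.23)·105] / -9450 = -0.003148
∂h/∂y = [0·(-0.23) − 90·(+0.04)] / -9450 = +0.0003810
Flow direction (−∇h) has components (+0.003148 E, -0.0003810 N).
Azimuth = atan2(E, N) = atan2(+0.003148, -0.0003810) = 96.9° ≈ 097°.

097°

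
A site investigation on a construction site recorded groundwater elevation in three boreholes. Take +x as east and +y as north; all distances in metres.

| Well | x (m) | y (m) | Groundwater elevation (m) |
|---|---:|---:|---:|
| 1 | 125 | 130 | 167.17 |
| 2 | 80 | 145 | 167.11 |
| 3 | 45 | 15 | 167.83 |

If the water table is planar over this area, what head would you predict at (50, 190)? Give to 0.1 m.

166.9 m

Taking 1 as reference: 2−1 = (-45, 15, -0.06); 3−1 = (-80, -115, +0.66).
Determinant of the coordinate differences = (-45)·(-115) − (-80)·15 = 6375.
∂h/∂x = [(-0.06)·(-115) − (+0.66)·15] / 6375 = -0.0004706
∂h/∂y = [(-45)·(+0.66) − (-80)·(-0.06)] / 6375 = -0.005412
h(50, 190) = 167.17 + (-0.0004706)·(-75) + (-0.005412)·(60) = 167.17 +0.035 -0.325 = 166.881 m.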